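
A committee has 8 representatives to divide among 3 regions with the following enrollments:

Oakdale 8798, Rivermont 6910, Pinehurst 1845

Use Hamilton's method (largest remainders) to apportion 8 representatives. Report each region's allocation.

Oakdale=4, Rivermont=3, Pinehurst=1

The standard divisor is 17553/8 ≈ 2194.125.
Standard quotas: Oakdale 4.0098, Rivermont 3.1493, Pinehurst 0.8409.
Lower quotas: Oakdale 4, Rivermont 3, Pinehurst 0 (sum 7, leaving 1 seat).
Remainders in descending order: Pinehurst 0.8409, Rivermont 0.1493, Oakdale 0.0098.
Largest remainder: Pinehurst receives the extra seat.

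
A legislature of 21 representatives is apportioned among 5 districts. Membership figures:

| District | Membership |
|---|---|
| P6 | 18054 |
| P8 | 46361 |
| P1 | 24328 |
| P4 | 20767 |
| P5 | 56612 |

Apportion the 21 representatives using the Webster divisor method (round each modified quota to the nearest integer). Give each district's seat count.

P6: 2; P8: 6; P1: 3; P4: 3; P5: 7

Standard divisor 166122/21 ≈ 7910.571; standard quotas: P6 2.282, P8 5.861, P1 3.075, P4 2.625, P5 7.156.
Rounding to the nearest integer gives P6 2, P8 6, P1 3, P4 3, P5 7 — total 21, matching the house size, so no adjustment is needed.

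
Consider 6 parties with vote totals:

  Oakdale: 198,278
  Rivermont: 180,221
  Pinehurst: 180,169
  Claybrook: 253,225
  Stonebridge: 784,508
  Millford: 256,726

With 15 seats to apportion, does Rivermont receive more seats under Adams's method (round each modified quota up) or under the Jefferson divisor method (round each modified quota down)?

Adams

Adams: Oakdale 2, Rivermont 2, Pinehurst 2, Claybrook 2, Stonebridge 5, Millford 2.
Jefferson: Oakdale 2, Rivermont 1, Pinehurst 1, Claybrook 2, Stonebridge 7, Millford 2.
Rivermont gets 2 under Adams and 1 under Jefferson.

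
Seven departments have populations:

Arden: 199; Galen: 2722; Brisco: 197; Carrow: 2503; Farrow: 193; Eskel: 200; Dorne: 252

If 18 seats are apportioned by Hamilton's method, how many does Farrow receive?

0

Standard divisor: 6266 ÷ 18 ≈ 348.111.
Standard quotas: Arden 0.572, Galen 7.819, Brisco 0.566, Carrow 7.190, Farrow 0.554, Eskel 0.575, Dorne 0.724.
Lower quotas: Arden 0, Galen 7, Brisco 0, Carrow 7, Farrow 0, Eskel 0, Dorne 0 (sum 14, leaving 4 seats).
Remainders in descending order: Galen 0.819, Dorne 0.724, Eskel 0.575, Arden 0.572, Brisco 0.566, Farrow 0.554, Carrow 0.190.
The surplus seats go to Galen, Dorne, Eskel, Arden.
Farrow receives 0.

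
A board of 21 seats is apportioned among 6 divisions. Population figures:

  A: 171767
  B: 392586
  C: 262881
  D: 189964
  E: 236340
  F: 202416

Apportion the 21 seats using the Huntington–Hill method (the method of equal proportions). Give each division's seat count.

A 2; B 6; C 4; D 3; E 3; F 3

With divisor 70900: modified quotas A 2.423, B 5.537, C 3.708, D 2.679, E 3.333, F 2.855.
Geometric-mean thresholds: A √(2·3)=2.449, B √(5·6)=5.477, C √(3·4)=3.464, D √(2·3)=2.449, E √(3·4)=3.464, F √(2·3)=2.449.
Each quota rounded against its threshold gives A 2, B 6, C 4, D 3, E 3, F 3 (total 21).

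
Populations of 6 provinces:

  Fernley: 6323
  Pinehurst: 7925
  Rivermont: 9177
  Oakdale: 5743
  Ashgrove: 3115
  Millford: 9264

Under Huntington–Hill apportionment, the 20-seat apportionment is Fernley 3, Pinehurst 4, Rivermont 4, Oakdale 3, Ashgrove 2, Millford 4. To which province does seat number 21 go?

Millford

Priority for the next seat is population ÷ (√(s·(s+1))).
Priorities: Fernley 1825.293, Pinehurst 1772.084, Rivermont 2052.040, Oakdale 1657.861, Ashgrove 1271.693, Millford 2071.493.
Highest priority: Millford.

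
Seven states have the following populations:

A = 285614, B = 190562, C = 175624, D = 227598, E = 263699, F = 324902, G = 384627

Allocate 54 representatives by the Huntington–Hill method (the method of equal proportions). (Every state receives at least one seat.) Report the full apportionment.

With divisor 34520: modified quotas A 8.274, B 5.520, C 5.088, D 6.593, E 7.639, F 9.412, G 11.142.
Geometric-mean thresholds: A √(8·9)=8.485, B √(5·6)=5.477, C √(5·6)=5.477, D √(6·7)=6.481, E √(7·8)=7.483, F √(9·10)=9.487, G √(11·12)=11.489.
Each quota rounded against its threshold gives A 8, B 6, C 5, D 7, E 8, F 9, G 11 (total 54).

A 8, B 6, C 5, D 7, E 8, F 9, G 11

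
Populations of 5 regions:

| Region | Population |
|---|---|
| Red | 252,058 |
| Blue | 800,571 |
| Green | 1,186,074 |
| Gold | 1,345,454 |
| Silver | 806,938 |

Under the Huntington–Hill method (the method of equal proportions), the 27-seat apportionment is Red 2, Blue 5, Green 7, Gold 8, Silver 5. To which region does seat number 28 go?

Gold

Priority for the next seat is population ÷ (√(s·(s+1))).
Priorities: Red 102902.248, Blue 146163.599, Green 158495.805, Gold 158563.275, Silver 147326.048.
Highest priority: Gold.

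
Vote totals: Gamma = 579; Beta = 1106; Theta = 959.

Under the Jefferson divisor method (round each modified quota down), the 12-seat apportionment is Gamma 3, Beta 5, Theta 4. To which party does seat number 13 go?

Priority for the next seat is population ÷ (current seats + 1).
Priorities: Gamma 144.750, Beta 184.333, Theta 191.800.
Highest priority: Theta.

Theta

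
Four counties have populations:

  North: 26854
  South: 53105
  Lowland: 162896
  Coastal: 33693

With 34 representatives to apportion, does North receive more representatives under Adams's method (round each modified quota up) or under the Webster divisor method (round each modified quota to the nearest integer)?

Adams: North 4, South 7, Lowland 19, Coastal 4.
Webster: North 3, South 7, Lowland 20, Coastal 4.
North gets 4 under Adams and 3 under Webster.

Adams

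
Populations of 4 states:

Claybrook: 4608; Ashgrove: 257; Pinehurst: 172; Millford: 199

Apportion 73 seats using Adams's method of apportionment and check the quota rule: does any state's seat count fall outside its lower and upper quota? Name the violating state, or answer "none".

Claybrook

Standard quotas: Claybrook 64.244, Ashgrove 3.583, Pinehurst 2.398, Millford 2.774.
Adams allocation: Claybrook 63, Ashgrove 4, Pinehurst 3, Millford 3.
Claybrook has quota 64.244 (lower 64, upper 65) but receives 63 — outside the quota interval.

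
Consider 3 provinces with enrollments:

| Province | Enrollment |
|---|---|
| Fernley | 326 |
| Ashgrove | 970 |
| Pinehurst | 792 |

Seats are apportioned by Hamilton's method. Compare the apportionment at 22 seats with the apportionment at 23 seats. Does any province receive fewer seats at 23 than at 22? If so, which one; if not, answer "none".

Fernley

At 22 seats: Fernley 4, Ashgrove 10, Pinehurst 8.
At 23 seats: Fernley 3, Ashgrove 11, Pinehurst 9.
Fernley drops from 4 to 3.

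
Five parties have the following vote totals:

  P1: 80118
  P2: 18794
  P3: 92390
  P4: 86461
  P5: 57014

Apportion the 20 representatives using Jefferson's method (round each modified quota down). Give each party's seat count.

P1 5; P2 1; P3 6; P4 5; P5 3

Standard divisor 334777/20 ≈ 16738.85; standard quotas: P1 4.786, P2 1.123, P3 5.519, P4 5.165, P5 3.406.
Rounding down gives 4, 1, 5, 5, 3 = 18 seats, so the divisor must be adjusted.
With modified divisor 14900: modified quotas P1 5.377, P2 1.261, P3 6.201, P4 5.803, P5 3.826.
Rounding down: P1 5, P2 1, P3 6, P4 5, P5 3 (total 20).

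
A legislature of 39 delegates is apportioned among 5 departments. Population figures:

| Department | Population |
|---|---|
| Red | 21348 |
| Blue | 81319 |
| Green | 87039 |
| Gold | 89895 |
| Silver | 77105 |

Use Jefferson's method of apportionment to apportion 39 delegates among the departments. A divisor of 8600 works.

Red=2, Blue=9, Green=10, Gold=10, Silver=8

With modified divisor 8600: modified quotas Red 2.482, Blue 9.456, Green 10.121, Gold 10.453, Silver 8.966.
Rounding down: Red 2, Blue 9, Green 10, Gold 10, Silver 8 (total 39).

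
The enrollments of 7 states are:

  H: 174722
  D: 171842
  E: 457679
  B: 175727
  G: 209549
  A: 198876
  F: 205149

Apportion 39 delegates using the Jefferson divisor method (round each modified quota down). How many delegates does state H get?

Standard divisor 1593544/39 ≈ 40860.103; standard quotas: H 4.276, D 4.206, E 11.201, B 4.301, G 5.128, A 4.867, F 5.021.
Rounding down gives 4, 4, 11, 4, 5, 4, 5 = 37 seats, so the divisor must be adjusted.
With modified divisor 36700: modified quotas H 4.761, D 4.682, E 12.471, B 4.788, G 5.710, A 5.419, F 5.590.
Rounding down: H 4, D 4, E 12, B 4, G 5, A 5, F 5 (total 39).
H receives 4.

4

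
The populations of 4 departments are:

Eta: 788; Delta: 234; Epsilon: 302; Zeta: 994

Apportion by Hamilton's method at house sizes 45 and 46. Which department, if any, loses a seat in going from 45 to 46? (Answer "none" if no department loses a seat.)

none

At 45 seats: Eta 15, Delta 5, Epsilon 6, Zeta 19.
At 46 seats: Eta 15, Delta 5, Epsilon 6, Zeta 20.
No department's allocation decreased.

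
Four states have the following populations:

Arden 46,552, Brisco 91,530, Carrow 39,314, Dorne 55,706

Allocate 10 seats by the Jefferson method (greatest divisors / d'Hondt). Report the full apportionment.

Arden: 2; Brisco: 4; Carrow: 2; Dorne: 2

Standard divisor 233102/10 ≈ 23310.2; standard quotas: Arden 1.997, Brisco 3.927, Carrow 1.687, Dorne 2.390.
Rounding down gives 1, 3, 1, 2 = 7 seats, so the divisor must be adjusted.
With modified divisor 19100: modified quotas Arden 2.437, Brisco 4.792, Carrow 2.058, Dorne 2.917.
Rounding down: Arden 2, Brisco 4, Carrow 2, Dorne 2 (total 10).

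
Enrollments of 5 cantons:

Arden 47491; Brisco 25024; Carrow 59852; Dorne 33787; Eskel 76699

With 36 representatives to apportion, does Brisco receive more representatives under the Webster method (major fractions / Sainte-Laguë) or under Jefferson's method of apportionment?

Webster

Webster: Arden 7, Brisco 4, Carrow 9, Dorne 5, Eskel 11.
Jefferson: Arden 7, Brisco 3, Carrow 9, Dorne 5, Eskel 12.
Brisco gets 4 under Webster and 3 under Jefferson.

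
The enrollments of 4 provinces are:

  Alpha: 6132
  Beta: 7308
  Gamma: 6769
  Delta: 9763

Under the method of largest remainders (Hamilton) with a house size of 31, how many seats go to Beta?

8

Total 29972; standard divisor 29972/31 ≈ 966.839.
Standard quotas: Alpha 6.3423, Beta 7.5587, Gamma 7.0012, Delta 10.0979.
Lower quotas: Alpha 6, Beta 7, Gamma 7, Delta 10 (sum 30, leaving 1 seat).
Remainders in descending order: Beta 0.5587, Alpha 0.3423, Delta 0.0979, Gamma 0.0012.
The surplus seat goes to Beta.
Beta receives 8.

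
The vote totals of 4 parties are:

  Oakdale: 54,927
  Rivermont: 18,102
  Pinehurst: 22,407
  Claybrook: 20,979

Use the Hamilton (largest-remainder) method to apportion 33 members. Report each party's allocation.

Total 116415; standard divisor 116415/33 ≈ 3527.727.
Standard quotas: Oakdale 15.5701, Rivermont 5.1313, Pinehurst 6.3517, Claybrook 5.9469.
Lower quotas: Oakdale 15, Rivermont 5, Pinehurst 6, Claybrook 5 (sum 31, leaving 2 seats).
Remainders in descending order: Claybrook 0.9469, Oakdale 0.5701, Pinehurst 0.3517, Rivermont 0.1313.
Largest remainders: Claybrook, Oakdale receive the extra seats.

Oakdale 16; Rivermont 5; Pinehurst 6; Claybrook 6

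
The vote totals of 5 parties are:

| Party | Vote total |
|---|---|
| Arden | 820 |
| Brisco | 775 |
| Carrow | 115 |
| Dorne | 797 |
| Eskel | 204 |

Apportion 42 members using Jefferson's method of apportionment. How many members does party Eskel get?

3

Standard divisor 2711/42 ≈ 64.548; standard quotas: Arden 12.704, Brisco 12.007, Carrow 1.782, Dorne 12.347, Eskel 3.160.
Rounding down gives 12, 12, 1, 12, 3 = 40 seats, so the divisor must be adjusted.
With modified divisor 60: modified quotas Arden 13.667, Brisco 12.917, Carrow 1.917, Dorne 13.283, Eskel 3.400.
Rounding down: Arden 13, Brisco 12, Carrow 1, Dorne 13, Eskel 3 (total 42).
Eskel receives 3.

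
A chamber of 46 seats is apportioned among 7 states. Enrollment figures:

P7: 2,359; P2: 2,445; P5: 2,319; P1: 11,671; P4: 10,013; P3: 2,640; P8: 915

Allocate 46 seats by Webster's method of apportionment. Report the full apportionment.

Standard divisor 32362/46 ≈ 703.522; standard quotas: P7 3.353, P2 3.475, P5 3.296, P1 16.589, P4 14.233, P3 3.753, P8 1.301.
Rounding to the nearest integer gives 3, 3, 3, 17, 14, 4, 1 = 45 seats, so the divisor must be adjusted.
With modified divisor 694.6: modified quotas P7 3.396, P2 3.520, P5 3.339, P1 16.802, P4 14.415, P3 3.801, P8 1.317.
Rounding to the nearest integer: P7 3, P2 4, P5 3, P1 17, P4 14, P3 4, P8 1 (total 46).

P7 3, P2 4, P5 3, P1 17, P4 14, P3 4, P8 1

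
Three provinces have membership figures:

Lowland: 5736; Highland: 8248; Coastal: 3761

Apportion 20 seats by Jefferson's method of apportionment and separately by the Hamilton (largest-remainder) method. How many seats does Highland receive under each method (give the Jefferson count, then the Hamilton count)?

10 and 9

Jefferson: Lowland 6, Highland 10, Coastal 4.
Hamilton: Lowland 7, Highland 9, Coastal 4.
Highland gets 10 under Jefferson and 9 under Hamilton.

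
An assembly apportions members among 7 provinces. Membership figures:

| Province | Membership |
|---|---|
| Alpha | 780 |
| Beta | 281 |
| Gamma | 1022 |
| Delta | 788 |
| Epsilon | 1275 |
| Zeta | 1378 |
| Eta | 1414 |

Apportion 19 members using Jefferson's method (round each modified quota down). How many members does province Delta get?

2

Standard divisor 6938/19 ≈ 365.158; standard quotas: Alpha 2.136, Beta 0.770, Gamma 2.799, Delta 2.158, Epsilon 3.492, Zeta 3.774, Eta 3.872.
Rounding down gives 2, 0, 2, 2, 3, 3, 3 = 15 seats, so the divisor must be adjusted.
With modified divisor 300: modified quotas Alpha 2.600, Beta 0.937, Gamma 3.407, Delta 2.627, Epsilon 4.250, Zeta 4.593, Eta 4.713.
Rounding down: Alpha 2, Beta 0, Gamma 3, Delta 2, Epsilon 4, Zeta 4, Eta 4 (total 19).
Delta receives 2.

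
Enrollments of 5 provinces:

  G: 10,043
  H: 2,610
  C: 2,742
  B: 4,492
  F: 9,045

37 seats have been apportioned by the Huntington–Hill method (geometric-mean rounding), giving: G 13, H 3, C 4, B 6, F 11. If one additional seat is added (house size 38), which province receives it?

F

Priority for the next seat is population ÷ (√(s·(s+1))).
Priorities: G 744.437, H 753.442, C 613.130, B 693.131, F 787.266.
Highest priority: F.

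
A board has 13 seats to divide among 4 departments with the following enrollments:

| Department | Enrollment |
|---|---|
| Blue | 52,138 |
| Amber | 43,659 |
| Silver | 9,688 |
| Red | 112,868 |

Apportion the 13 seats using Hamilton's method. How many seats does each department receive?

Blue: 3, Amber: 3, Silver: 0, Red: 7

Standard divisor: 218353 ÷ 13 ≈ 16796.385.
Standard quotas: Blue 3.1041, Amber 2.5993, Silver 0.5768, Red 6.7198.
Lower quotas: Blue 3, Amber 2, Silver 0, Red 6 (sum 11, leaving 2 seats).
Remainders in descending order: Red 0.7198, Amber 0.5993, Silver 0.5768, Blue 0.1041.
Largest remainders: Red, Amber receive the extra seats.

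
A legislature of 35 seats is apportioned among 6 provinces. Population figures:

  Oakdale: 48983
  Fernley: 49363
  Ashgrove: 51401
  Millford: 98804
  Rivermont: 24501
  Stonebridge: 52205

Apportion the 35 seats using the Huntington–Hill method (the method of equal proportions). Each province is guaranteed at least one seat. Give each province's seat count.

Oakdale=5; Fernley=5; Ashgrove=5; Millford=11; Rivermont=3; Stonebridge=6

With divisor 9403: modified quotas Oakdale 5.209, Fernley 5.250, Ashgrove 5.466, Millford 10.508, Rivermont 2.606, Stonebridge 5.552.
Geometric-mean thresholds: Oakdale √(5·6)=5.477, Fernley √(5·6)=5.477, Ashgrove √(5·6)=5.477, Millford √(10·11)=10.488, Rivermont √(2·3)=2.449, Stonebridge √(5·6)=5.477.
Each quota rounded against its threshold gives Oakdale 5, Fernley 5, Ashgrove 5, Millford 11, Rivermont 3, Stonebridge 6 (total 35).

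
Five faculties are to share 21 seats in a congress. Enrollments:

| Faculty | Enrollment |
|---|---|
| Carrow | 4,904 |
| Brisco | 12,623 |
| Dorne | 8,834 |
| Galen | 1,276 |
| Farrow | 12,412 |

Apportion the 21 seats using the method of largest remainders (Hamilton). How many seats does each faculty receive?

Standard divisor: 40049 ÷ 21 ≈ 1907.095.
Standard quotas: Carrow 2.5714, Brisco 6.6190, Dorne 4.6322, Galen 0.6691, Farrow 6.5083.
Lower quotas: Carrow 2, Brisco 6, Dorne 4, Galen 0, Farrow 6 (sum 18, leaving 3 seats).
Remainders in descending order: Galen 0.6691, Dorne 0.6322, Brisco 0.6190, Carrow 0.5714, Farrow 0.5083.
The surplus seats go to Galen, Dorne, Brisco.

Carrow=2, Brisco=7, Dorne=5, Galen=1, Farrow=6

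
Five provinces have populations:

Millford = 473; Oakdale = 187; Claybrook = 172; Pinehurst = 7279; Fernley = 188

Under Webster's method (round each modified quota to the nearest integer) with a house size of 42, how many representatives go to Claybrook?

1

Standard divisor 8299/42 ≈ 197.595; standard quotas: Millford 2.394, Oakdale 0.946, Claybrook 0.870, Pinehurst 36.838, Fernley 0.951.
Rounding to the nearest integer gives Millford 2, Oakdale 1, Claybrook 1, Pinehurst 37, Fernley 1 — total 42, matching the house size, so no adjustment is needed.
Claybrook receives 1.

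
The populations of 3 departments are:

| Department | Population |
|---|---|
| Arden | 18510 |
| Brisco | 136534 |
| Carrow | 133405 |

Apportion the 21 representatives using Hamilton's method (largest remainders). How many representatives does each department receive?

The standard divisor is 288449/21 ≈ 13735.667.
Standard quotas: Arden 1.3476, Brisco 9.9401, Carrow 9.7123.
Lower quotas: Arden 1, Brisco 9, Carrow 9 (sum 19, leaving 2 seats).
Remainders in descending order: Brisco 0.9401, Carrow 0.7123, Arden 0.3476.
Largest remainders: Brisco, Carrow receive the extra seats.

Arden=1, Brisco=10, Carrow=10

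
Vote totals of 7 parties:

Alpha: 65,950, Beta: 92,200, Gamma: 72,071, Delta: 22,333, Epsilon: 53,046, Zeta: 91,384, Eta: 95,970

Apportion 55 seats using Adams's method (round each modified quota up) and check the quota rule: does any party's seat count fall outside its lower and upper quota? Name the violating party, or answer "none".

Standard quotas: Alpha 7.358, Beta 10.287, Gamma 8.041, Delta 2.492, Epsilon 5.918, Zeta 10.196, Eta 10.708.
Adams allocation: Alpha 7, Beta 10, Gamma 8, Delta 3, Epsilon 6, Zeta 10, Eta 11.
Every allocation lies between the lower and upper quota.

none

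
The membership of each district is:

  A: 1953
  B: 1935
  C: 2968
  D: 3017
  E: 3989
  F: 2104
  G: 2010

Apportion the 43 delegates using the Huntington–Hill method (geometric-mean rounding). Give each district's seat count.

A 5, B 5, C 7, D 7, E 9, F 5, G 5

With divisor 427: modified quotas A 4.574, B 4.532, C 6.951, D 7.066, E 9.342, F 4.927, G 4.707.
Geometric-mean thresholds: A √(4·5)=4.472, B √(4·5)=4.472, C √(6·7)=6.481, D √(7·8)=7.483, E √(9·10)=9.487, F √(4·5)=4.472, G √(4·5)=4.472.
Each quota rounded against its threshold gives A 5, B 5, C 7, D 7, E 9, F 5, G 5 (total 43).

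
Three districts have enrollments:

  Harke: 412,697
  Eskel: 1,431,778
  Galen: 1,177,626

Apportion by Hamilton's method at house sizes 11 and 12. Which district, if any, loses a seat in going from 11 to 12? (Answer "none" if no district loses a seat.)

At 11 seats: Harke 2, Eskel 5, Galen 4.
At 12 seats: Harke 1, Eskel 6, Galen 5.
Harke drops from 2 to 1.

Harke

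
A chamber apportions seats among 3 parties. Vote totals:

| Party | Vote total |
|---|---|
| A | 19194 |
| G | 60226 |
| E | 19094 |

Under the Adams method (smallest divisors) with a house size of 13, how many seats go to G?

Standard divisor 98514/13 ≈ 7578; standard quotas: A 2.533, G 7.947, E 2.520.
Rounding up gives 3, 8, 3 = 14 seats, so the divisor must be adjusted.
With modified divisor 9100: modified quotas A 2.109, G 6.618, E 2.098.
Rounding up: A 3, G 7, E 3 (total 13).
G receives 7.

7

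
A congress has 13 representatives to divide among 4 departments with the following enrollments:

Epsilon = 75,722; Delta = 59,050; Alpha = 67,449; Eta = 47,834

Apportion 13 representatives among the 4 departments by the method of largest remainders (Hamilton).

Epsilon 4; Delta 3; Alpha 4; Eta 2

The standard divisor is 250055/13 = 19235.
Standard quotas: Epsilon 3.9367, Delta 3.0699, Alpha 3.5066, Eta 2.4868.
Lower quotas: Epsilon 3, Delta 3, Alpha 3, Eta 2 (sum 11, leaving 2 seats).
Remainders in descending order: Epsilon 0.9367, Alpha 0.5066, Eta 0.4868, Delta 0.0699.
Largest remainders: Epsilon, Alpha receive the extra seats.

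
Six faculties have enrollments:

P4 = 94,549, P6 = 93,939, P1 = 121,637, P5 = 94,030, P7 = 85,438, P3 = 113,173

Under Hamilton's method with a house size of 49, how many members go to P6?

7

Standard divisor: 602766 ÷ 49 ≈ 12301.347.
Standard quotas: P4 7.6861, P6 7.6365, P1 9.8881, P5 7.6439, P7 6.9454, P3 9.2000.
Lower quotas: P4 7, P6 7, P1 9, P5 7, P7 6, P3 9 (sum 45, leaving 4 seats).
Remainders in descending order: P7 0.9454, P1 0.8881, P4 0.6861, P5 0.6439, P6 0.6365, P3 0.2000.
The surplus seats go to P7, P1, P4, P5.
P6 receives 7.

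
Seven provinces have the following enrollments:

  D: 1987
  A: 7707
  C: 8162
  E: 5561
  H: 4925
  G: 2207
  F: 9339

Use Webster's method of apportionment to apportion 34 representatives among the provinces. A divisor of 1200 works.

D=2; A=6; C=7; E=5; H=4; G=2; F=8

With modified divisor 1200: modified quotas D 1.656, A 6.423, C 6.802, E 4.634, H 4.104, G 1.839, F 7.782.
Rounding to the nearest integer: D 2, A 6, C 7, E 5, H 4, G 2, F 8 (total 34).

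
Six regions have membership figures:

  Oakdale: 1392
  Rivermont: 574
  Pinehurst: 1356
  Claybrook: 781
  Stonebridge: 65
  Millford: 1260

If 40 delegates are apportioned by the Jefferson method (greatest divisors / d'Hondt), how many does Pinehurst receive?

10

Standard divisor 5428/40 ≈ 135.7; standard quotas: Oakdale 10.258, Rivermont 4.230, Pinehurst 9.993, Claybrook 5.755, Stonebridge 0.479, Millford 9.285.
Rounding down gives 10, 4, 9, 5, 0, 9 = 37 seats, so the divisor must be adjusted.
With modified divisor 126.3: modified quotas Oakdale 11.021, Rivermont 4.545, Pinehurst 10.736, Claybrook 6.184, Stonebridge 0.515, Millford 9.976.
Rounding down: Oakdale 11, Rivermont 4, Pinehurst 10, Claybrook 6, Stonebridge 0, Millford 9 (total 40).
Pinehurst receives 10.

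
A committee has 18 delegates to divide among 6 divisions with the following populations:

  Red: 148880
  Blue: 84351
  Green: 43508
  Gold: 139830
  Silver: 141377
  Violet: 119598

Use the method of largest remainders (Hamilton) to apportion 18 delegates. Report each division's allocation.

Total 677544; standard divisor 677544/18 ≈ 37641.333.
Standard quotas: Red 3.9552, Blue 2.2409, Green 1.1559, Gold 3.7148, Silver 3.7559, Violet 3.1773.
Lower quotas: Red 3, Blue 2, Green 1, Gold 3, Silver 3, Violet 3 (sum 15, leaving 3 seats).
Remainders in descending order: Red 0.9552, Silver 0.7559, Gold 0.7148, Blue 0.2409, Violet 0.1773, Green 0.1559.
The surplus seats go to Red, Silver, Gold.

Red 4, Blue 2, Green 1, Gold 4, Silver 4, Violet 3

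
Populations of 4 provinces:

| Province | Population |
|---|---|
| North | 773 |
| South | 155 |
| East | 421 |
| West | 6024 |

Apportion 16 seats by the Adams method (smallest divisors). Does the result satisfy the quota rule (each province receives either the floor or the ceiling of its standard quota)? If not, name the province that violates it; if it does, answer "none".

West

Standard quotas: North 1.677, South 0.336, East 0.914, West 13.073.
Adams allocation: North 2, South 1, East 1, West 12.
West has quota 13.073 (lower 13, upper 14) but receives 12 — outside the quota interval.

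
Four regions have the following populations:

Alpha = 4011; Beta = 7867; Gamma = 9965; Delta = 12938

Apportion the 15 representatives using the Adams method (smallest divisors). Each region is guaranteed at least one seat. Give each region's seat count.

Standard divisor 34781/15 ≈ 2318.733; standard quotas: Alpha 1.730, Beta 3.393, Gamma 4.298, Delta 5.580.
Rounding up gives 2, 4, 5, 6 = 17 seats, so the divisor must be adjusted.
With modified divisor 2600: modified quotas Alpha 1.543, Beta 3.026, Gamma 3.833, Delta 4.976.
Rounding up: Alpha 2, Beta 4, Gamma 4, Delta 5 (total 15).

Alpha=2, Beta=4, Gamma=4, Delta=5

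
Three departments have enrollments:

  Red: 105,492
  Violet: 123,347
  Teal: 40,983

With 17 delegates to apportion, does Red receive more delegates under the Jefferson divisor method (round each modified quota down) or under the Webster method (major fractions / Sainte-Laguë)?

Jefferson

Jefferson: Red 7, Violet 8, Teal 2.
Webster: Red 6, Violet 8, Teal 3.
Red gets 7 under Jefferson and 6 under Webster.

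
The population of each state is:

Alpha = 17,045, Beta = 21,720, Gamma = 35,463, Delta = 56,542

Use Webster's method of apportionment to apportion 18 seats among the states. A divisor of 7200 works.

With modified divisor 7200: modified quotas Alpha 2.367, Beta 3.017, Gamma 4.925, Delta 7.853.
Rounding to the nearest integer: Alpha 2, Beta 3, Gamma 5, Delta 8 (total 18).

Alpha 2, Beta 3, Gamma 5, Delta 8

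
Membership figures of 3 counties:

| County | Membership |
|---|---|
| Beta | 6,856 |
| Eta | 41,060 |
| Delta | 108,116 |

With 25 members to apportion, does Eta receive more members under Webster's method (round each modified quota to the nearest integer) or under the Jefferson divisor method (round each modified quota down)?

Webster

Webster: Beta 1, Eta 7, Delta 17.
Jefferson: Beta 1, Eta 6, Delta 18.
Eta gets 7 under Webster and 6 under Jefferson.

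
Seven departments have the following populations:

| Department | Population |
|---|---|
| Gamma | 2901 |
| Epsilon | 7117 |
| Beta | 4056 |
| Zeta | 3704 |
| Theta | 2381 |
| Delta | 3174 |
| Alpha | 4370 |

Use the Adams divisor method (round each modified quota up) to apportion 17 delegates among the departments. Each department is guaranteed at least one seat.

Standard divisor 27703/17 ≈ 1629.588; standard quotas: Gamma 1.780, Epsilon 4.367, Beta 2.489, Zeta 2.273, Theta 1.461, Delta 1.948, Alpha 2.682.
Rounding up gives 2, 5, 3, 3, 2, 2, 3 = 20 seats, so the divisor must be adjusted.
With modified divisor 2100: modified quotas Gamma 1.381, Epsilon 3.389, Beta 1.931, Zeta 1.764, Theta 1.134, Delta 1.511, Alpha 2.081.
Rounding up: Gamma 2, Epsilon 4, Beta 2, Zeta 2, Theta 2, Delta 2, Alpha 3 (total 17).

Gamma 2, Epsilon 4, Beta 2, Zeta 2, Theta 2, Delta 2, Alpha 3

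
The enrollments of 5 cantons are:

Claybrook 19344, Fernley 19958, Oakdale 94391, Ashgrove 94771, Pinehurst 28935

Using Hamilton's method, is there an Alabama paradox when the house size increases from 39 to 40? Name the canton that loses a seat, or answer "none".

At 39 seats: Claybrook 3, Fernley 3, Oakdale 14, Ashgrove 14, Pinehurst 5.
At 40 seats: Claybrook 3, Fernley 3, Oakdale 15, Ashgrove 15, Pinehurst 4.
Pinehurst drops from 5 to 4.

Pinehurst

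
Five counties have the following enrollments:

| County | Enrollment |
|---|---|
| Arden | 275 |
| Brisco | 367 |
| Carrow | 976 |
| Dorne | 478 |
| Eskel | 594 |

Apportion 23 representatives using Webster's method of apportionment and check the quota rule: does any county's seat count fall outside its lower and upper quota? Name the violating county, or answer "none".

Standard quotas: Arden 2.351, Brisco 3.138, Carrow 8.345, Dorne 4.087, Eskel 5.079.
Webster allocation: Arden 2, Brisco 3, Carrow 9, Dorne 4, Eskel 5.
Every allocation lies between the lower and upper quota.

none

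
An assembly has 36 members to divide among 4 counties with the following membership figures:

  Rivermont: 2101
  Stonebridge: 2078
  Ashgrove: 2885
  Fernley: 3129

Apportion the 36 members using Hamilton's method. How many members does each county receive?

Total 10193; standard divisor 10193/36 ≈ 283.139.
Standard quotas: Rivermont 7.420, Stonebridge 7.339, Ashgrove 10.189, Fernley 11.051.
Lower quotas: Rivermont 7, Stonebridge 7, Ashgrove 10, Fernley 11 (sum 35, leaving 1 seat).
Remainders in descending order: Rivermont 0.420, Stonebridge 0.339, Ashgrove 0.189, Fernley 0.051.
The surplus seat goes to Rivermont.

Rivermont=8, Stonebridge=7, Ashgrove=10, Fernley=11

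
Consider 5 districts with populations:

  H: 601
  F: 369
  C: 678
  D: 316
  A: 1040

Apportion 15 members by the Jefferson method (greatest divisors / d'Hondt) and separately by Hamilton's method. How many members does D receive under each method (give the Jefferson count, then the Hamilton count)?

Jefferson: H 3, F 2, C 3, D 1, A 6.
Hamilton: H 3, F 2, C 3, D 2, A 5.
D gets 1 under Jefferson and 2 under Hamilton.

1 and 2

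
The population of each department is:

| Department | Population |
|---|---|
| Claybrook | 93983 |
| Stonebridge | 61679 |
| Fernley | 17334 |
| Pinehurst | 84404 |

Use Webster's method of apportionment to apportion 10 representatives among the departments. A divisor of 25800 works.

With modified divisor 25800: modified quotas Claybrook 3.643, Stonebridge 2.391, Fernley 0.672, Pinehurst 3.271.
Rounding to the nearest integer: Claybrook 4, Stonebridge 2, Fernley 1, Pinehurst 3 (total 10).

Claybrook=4; Stonebridge=2; Fernley=1; Pinehurst=3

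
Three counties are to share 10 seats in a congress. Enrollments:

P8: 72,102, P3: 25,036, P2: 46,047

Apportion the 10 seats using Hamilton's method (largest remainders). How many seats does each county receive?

The standard divisor is 143185/10 ≈ 14318.5.
Standard quotas: P8 5.0356, P3 1.7485, P2 3.2159.
Lower quotas: P8 5, P3 1, P2 3 (sum 9, leaving 1 seat).
Remainders in descending order: P3 0.7485, P2 0.2159, P8 0.0356.
The surplus seat goes to P3.

P8=5; P3=2; P2=3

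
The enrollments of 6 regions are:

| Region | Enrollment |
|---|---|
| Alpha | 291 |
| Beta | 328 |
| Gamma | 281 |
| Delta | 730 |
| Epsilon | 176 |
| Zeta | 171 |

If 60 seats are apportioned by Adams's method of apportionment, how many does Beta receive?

Standard divisor 1977/60 ≈ 32.95; standard quotas: Alpha 8.832, Beta 9.954, Gamma 8.528, Delta 22.155, Epsilon 5.341, Zeta 5.190.
Rounding up gives 9, 10, 9, 23, 6, 6 = 63 seats, so the divisor must be adjusted.
With modified divisor 35: modified quotas Alpha 8.314, Beta 9.371, Gamma 8.029, Delta 20.857, Epsilon 5.029, Zeta 4.886.
Rounding up: Alpha 9, Beta 10, Gamma 9, Delta 21, Epsilon 6, Zeta 5 (total 60).
Beta receives 10.

10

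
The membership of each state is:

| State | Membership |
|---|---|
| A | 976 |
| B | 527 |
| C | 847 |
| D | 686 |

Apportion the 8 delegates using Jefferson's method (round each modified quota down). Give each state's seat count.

Standard divisor 3036/8 ≈ 379.5; standard quotas: A 2.572, B 1.389, C 2.232, D 1.808.
Rounding down gives 2, 1, 2, 1 = 6 seats, so the divisor must be adjusted.
With modified divisor 300: modified quotas A 3.253, B 1.757, C 2.823, D 2.287.
Rounding down: A 3, B 1, C 2, D 2 (total 8).

A=3, B=1, C=2, D=2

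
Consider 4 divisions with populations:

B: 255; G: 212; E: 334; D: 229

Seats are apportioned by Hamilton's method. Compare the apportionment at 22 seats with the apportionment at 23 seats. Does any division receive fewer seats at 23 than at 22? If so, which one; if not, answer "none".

At 22 seats: B 5, G 5, E 7, D 5.
At 23 seats: B 6, G 5, E 7, D 5.
No division's allocation decreased.

none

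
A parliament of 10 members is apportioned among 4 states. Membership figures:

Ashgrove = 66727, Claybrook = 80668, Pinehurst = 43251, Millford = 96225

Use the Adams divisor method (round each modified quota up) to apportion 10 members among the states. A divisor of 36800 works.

With modified divisor 36800: modified quotas Ashgrove 1.813, Claybrook 2.192, Pinehurst 1.175, Millford 2.615.
Rounding up: Ashgrove 2, Claybrook 3, Pinehurst 2, Millford 3 (total 10).

Ashgrove=2; Claybrook=3; Pinehurst=2; Millford=3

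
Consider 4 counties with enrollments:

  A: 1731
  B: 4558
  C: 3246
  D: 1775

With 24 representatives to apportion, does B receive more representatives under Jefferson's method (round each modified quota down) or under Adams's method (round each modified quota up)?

Jefferson: A 3, B 10, C 7, D 4.
Adams: A 4, B 9, C 7, D 4.
B gets 10 under Jefferson and 9 under Adams.

Jefferson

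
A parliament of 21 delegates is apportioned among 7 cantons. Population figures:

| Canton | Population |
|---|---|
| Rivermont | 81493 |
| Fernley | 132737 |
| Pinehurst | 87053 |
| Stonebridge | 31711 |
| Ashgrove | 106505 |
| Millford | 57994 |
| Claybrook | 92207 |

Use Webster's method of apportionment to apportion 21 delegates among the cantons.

Standard divisor 589700/21 ≈ 28080.952; standard quotas: Rivermont 2.902, Fernley 4.727, Pinehurst 3.100, Stonebridge 1.129, Ashgrove 3.793, Millford 2.065, Claybrook 3.284.
Rounding to the nearest integer gives Rivermont 3, Fernley 5, Pinehurst 3, Stonebridge 1, Ashgrove 4, Millford 2, Claybrook 3 — total 21, matching the house size, so no adjustment is needed.

Rivermont: 3; Fernley: 5; Pinehurst: 3; Stonebridge: 1; Ashgrove: 4; Millford: 2; Claybrook: 3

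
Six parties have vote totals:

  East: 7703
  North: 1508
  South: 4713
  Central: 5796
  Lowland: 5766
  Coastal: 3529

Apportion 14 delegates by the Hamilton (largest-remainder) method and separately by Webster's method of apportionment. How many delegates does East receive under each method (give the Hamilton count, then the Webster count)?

4 and 3

Hamilton: East 4, North 1, South 2, Central 3, Lowland 3, Coastal 1.
Webster: East 3, North 1, South 2, Central 3, Lowland 3, Coastal 2.
East gets 4 under Hamilton and 3 under Webster.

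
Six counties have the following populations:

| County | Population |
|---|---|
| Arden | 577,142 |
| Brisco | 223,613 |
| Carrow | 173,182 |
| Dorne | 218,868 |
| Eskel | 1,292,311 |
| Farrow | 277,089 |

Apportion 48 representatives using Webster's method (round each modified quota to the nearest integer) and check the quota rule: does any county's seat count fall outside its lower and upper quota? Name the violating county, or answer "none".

none

Standard quotas: Arden 10.029, Brisco 3.886, Carrow 3.009, Dorne 3.803, Eskel 22.457, Farrow 4.815.
Webster allocation: Arden 10, Brisco 4, Carrow 3, Dorne 4, Eskel 22, Farrow 5.
Every allocation lies between the lower and upper quota.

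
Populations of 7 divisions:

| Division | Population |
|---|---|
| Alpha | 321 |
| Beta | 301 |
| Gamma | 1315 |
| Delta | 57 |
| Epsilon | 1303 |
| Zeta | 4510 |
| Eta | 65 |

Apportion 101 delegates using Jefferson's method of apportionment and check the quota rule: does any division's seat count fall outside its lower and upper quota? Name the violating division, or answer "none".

Zeta

Standard quotas: Alpha 4.119, Beta 3.862, Gamma 16.872, Delta 0.731, Epsilon 16.718, Zeta 57.865, Eta 0.834.
Jefferson allocation: Alpha 4, Beta 4, Gamma 17, Delta 0, Epsilon 17, Zeta 59, Eta 0.
Zeta has quota 57.865 (lower 57, upper 58) but receives 59 — outside the quota interval.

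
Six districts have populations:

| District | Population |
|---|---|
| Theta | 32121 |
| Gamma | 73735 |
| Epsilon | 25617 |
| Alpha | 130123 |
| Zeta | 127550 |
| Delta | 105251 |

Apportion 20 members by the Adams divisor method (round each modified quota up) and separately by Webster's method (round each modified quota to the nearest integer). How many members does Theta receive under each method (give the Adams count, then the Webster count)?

2 and 1

Adams: Theta 2, Gamma 3, Epsilon 1, Alpha 5, Zeta 5, Delta 4.
Webster: Theta 1, Gamma 3, Epsilon 1, Alpha 6, Zeta 5, Delta 4.
Theta gets 2 under Adams and 1 under Webster.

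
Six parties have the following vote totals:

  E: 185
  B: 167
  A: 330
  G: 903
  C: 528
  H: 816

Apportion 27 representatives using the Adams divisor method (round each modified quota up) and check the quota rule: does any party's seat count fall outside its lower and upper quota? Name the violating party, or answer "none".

Standard quotas: E 1.705, B 1.539, A 3.042, G 8.324, C 4.867, H 7.522.
Adams allocation: E 2, B 2, A 3, G 8, C 5, H 7.
Every allocation lies between the lower and upper quota.

none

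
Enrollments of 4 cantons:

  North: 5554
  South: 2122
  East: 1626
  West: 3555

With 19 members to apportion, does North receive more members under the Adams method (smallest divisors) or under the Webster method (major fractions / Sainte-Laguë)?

Adams: North 8, South 3, East 3, West 5.
Webster: North 9, South 3, East 2, West 5.
North gets 8 under Adams and 9 under Webster.

Webster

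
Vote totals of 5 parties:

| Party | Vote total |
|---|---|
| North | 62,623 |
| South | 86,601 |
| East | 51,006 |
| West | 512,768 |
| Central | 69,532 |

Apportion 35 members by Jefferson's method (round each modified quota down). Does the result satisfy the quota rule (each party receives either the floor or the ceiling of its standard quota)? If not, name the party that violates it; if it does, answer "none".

West

Standard quotas: North 2.801, South 3.873, East 2.281, West 22.934, Central 3.110.
Jefferson allocation: North 2, South 4, East 2, West 24, Central 3.
West has quota 22.934 (lower 22, upper 23) but receives 24 — outside the quota interval.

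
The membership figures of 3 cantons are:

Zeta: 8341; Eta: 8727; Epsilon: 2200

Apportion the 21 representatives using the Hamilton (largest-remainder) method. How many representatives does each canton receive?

The standard divisor is 19268/21 ≈ 917.524.
Standard quotas: Zeta 9.0908, Eta 9.5115, Epsilon 2.3978.
Lower quotas: Zeta 9, Eta 9, Epsilon 2 (sum 20, leaving 1 seat).
Remainders in descending order: Eta 0.5115, Epsilon 0.3978, Zeta 0.0908.
The surplus seat goes to Eta.

Zeta=9, Eta=10, Epsilon=2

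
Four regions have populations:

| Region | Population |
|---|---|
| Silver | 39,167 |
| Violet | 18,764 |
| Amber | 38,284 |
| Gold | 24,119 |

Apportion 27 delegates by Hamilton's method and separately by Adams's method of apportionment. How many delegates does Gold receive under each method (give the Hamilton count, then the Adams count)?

Hamilton: Silver 9, Violet 4, Amber 9, Gold 5.
Adams: Silver 9, Violet 4, Amber 8, Gold 6.
Gold gets 5 under Hamilton and 6 under Adams.

5 and 6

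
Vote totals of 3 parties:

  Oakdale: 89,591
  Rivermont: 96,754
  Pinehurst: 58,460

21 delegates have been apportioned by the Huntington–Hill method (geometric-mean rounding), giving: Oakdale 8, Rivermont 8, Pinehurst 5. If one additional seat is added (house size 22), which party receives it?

Rivermont

Priority for the next seat is population ÷ (√(s·(s+1))).
Priorities: Oakdale 10558.401, Rivermont 11402.568, Pinehurst 10673.287.
Highest priority: Rivermont.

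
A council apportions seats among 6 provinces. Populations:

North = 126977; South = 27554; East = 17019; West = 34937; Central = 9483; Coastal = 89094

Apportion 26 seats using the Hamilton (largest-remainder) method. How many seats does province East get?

Total 305064; standard divisor 305064/26 ≈ 11733.231.
Standard quotas: North 10.8220, South 2.3484, East 1.4505, West 2.9776, Central 0.8082, Coastal 7.5933.
Lower quotas: North 10, South 2, East 1, West 2, Central 0, Coastal 7 (sum 22, leaving 4 seats).
Remainders in descending order: West 0.9776, North 0.8220, Central 0.8082, Coastal 0.5933, East 0.4505, South 0.3484.
Largest remainders: West, North, Central, Coastal receive the extra seats.
East receives 1.

1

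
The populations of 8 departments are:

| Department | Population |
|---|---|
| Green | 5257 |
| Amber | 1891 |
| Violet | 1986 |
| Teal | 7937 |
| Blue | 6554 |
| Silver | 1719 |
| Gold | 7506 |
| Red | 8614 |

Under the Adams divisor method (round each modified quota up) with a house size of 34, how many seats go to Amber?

Standard divisor 41464/34 ≈ 1219.529; standard quotas: Green 4.311, Amber 1.551, Violet 1.628, Teal 6.508, Blue 5.374, Silver 1.410, Gold 6.155, Red 7.063.
Rounding up gives 5, 2, 2, 7, 6, 2, 7, 8 = 39 seats, so the divisor must be adjusted.
With modified divisor 1400: modified quotas Green 3.755, Amber 1.351, Violet 1.419, Teal 5.669, Blue 4.681, Silver 1.228, Gold 5.361, Red 6.153.
Rounding up: Green 4, Amber 2, Violet 2, Teal 6, Blue 5, Silver 2, Gold 6, Red 7 (total 34).
Amber receives 2.

2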